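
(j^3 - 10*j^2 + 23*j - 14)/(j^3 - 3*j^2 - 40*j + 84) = (j - 1)/(j + 6)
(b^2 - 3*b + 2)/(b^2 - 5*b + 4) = (b - 2)/(b - 4)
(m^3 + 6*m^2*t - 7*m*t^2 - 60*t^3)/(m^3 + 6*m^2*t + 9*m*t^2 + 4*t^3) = (m^2 + 2*m*t - 15*t^2)/(m^2 + 2*m*t + t^2)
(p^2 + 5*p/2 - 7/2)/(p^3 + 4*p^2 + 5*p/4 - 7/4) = 2*(p - 1)/(2*p^2 + p - 1)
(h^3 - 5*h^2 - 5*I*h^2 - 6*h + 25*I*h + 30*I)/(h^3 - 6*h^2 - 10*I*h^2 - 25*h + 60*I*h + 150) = (h + 1)/(h - 5*I)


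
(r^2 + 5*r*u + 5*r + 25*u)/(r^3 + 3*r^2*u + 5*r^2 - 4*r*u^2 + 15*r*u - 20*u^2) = (r + 5*u)/(r^2 + 3*r*u - 4*u^2)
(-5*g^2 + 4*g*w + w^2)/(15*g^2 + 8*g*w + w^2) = (-g + w)/(3*g + w)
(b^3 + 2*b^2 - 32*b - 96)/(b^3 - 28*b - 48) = (b + 4)/(b + 2)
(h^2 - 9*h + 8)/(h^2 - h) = (h - 8)/h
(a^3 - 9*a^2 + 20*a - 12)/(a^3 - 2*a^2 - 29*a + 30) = (a - 2)/(a + 5)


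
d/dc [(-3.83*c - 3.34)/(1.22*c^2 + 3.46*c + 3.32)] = (4.6726*c^2 + 8.1496*c - 1.1592)/(1.4884*c^4 + 8.4424*c^3 + 20.0724*c^2 + 22.9744*c + 11.0224)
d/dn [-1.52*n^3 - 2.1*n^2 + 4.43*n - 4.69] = -4.56*n^2 - 4.2*n + 4.43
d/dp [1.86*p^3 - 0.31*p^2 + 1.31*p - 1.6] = 5.58*p^2 - 0.62*p + 1.31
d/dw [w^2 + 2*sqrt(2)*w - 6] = 2*w + 2*sqrt(2)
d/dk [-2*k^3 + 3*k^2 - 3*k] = -6*k^2 + 6*k - 3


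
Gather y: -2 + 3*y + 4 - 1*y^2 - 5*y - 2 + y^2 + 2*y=0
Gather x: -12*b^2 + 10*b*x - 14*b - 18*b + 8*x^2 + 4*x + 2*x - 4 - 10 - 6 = -12*b^2 - 32*b + 8*x^2 + x*(10*b + 6) - 20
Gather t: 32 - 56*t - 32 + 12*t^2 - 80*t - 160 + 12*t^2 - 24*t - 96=24*t^2 - 160*t - 256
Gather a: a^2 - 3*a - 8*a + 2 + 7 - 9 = a^2 - 11*a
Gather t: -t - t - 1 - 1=-2*t - 2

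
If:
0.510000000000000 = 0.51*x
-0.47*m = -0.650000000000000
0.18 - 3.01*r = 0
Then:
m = 1.38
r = 0.06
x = 1.00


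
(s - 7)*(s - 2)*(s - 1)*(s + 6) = s^4 - 4*s^3 - 37*s^2 + 124*s - 84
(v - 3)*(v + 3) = v^2 - 9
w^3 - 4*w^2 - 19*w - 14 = (w - 7)*(w + 1)*(w + 2)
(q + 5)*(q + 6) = q^2 + 11*q + 30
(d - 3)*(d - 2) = d^2 - 5*d + 6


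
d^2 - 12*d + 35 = (d - 7)*(d - 5)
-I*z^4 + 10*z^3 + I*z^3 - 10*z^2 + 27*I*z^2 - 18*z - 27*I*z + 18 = (z - 1)*(z + 3*I)*(z + 6*I)*(-I*z + 1)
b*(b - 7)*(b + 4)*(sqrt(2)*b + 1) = sqrt(2)*b^4 - 3*sqrt(2)*b^3 + b^3 - 28*sqrt(2)*b^2 - 3*b^2 - 28*b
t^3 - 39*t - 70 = (t - 7)*(t + 2)*(t + 5)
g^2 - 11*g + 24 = (g - 8)*(g - 3)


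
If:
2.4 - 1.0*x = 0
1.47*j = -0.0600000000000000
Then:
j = -0.04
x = 2.40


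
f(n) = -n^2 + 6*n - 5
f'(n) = 6 - 2*n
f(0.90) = -0.41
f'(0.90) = 4.20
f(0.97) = -0.12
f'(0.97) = 4.06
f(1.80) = 2.56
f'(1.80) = 2.40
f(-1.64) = -17.53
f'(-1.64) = 9.28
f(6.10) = -5.61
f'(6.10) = -6.20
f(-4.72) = -55.60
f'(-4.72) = 15.44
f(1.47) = 1.66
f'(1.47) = 3.06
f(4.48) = 1.81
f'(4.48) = -2.96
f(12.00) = -77.00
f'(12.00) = -18.00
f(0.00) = -5.00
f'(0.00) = 6.00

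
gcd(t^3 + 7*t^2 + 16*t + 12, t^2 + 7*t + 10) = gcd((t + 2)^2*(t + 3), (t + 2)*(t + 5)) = t + 2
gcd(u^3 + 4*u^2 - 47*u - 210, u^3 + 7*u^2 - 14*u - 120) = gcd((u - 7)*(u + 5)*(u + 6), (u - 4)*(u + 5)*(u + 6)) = u^2 + 11*u + 30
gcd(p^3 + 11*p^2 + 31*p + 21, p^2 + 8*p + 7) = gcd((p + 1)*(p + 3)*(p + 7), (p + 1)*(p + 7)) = p^2 + 8*p + 7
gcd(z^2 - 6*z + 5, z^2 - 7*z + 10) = z - 5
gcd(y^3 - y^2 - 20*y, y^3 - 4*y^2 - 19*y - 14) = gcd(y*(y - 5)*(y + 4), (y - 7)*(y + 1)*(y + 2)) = 1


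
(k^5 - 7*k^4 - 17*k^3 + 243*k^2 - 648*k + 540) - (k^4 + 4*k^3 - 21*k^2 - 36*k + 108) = k^5 - 8*k^4 - 21*k^3 + 264*k^2 - 612*k + 432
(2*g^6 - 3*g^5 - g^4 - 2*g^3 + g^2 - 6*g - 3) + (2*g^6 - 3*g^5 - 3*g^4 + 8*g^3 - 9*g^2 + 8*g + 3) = 4*g^6 - 6*g^5 - 4*g^4 + 6*g^3 - 8*g^2 + 2*g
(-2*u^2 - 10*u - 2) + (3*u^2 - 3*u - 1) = u^2 - 13*u - 3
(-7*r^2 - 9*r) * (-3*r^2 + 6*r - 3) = 21*r^4 - 15*r^3 - 33*r^2 + 27*r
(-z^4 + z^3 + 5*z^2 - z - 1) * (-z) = z^5 - z^4 - 5*z^3 + z^2 + z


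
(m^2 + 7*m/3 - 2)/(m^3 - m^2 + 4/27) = 9*(m + 3)/(9*m^2 - 3*m - 2)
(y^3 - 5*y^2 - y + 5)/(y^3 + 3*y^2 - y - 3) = (y - 5)/(y + 3)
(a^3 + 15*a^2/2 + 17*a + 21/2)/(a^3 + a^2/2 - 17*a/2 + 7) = (a^2 + 4*a + 3)/(a^2 - 3*a + 2)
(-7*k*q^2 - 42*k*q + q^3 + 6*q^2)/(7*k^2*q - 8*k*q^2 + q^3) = (q + 6)/(-k + q)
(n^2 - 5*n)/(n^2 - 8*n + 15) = n/(n - 3)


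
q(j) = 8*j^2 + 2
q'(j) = 16*j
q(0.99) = 9.84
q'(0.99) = 15.84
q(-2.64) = 57.76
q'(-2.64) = -42.24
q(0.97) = 9.53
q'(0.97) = 15.52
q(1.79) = 27.63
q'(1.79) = 28.64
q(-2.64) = 57.76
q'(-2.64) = -42.24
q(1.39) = 17.46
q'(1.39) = 22.24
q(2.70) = 60.32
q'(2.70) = 43.20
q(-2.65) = 58.18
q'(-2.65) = -42.40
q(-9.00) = 650.00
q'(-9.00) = -144.00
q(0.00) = 2.00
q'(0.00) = 0.00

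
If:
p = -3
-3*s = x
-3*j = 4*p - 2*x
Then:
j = 2*x/3 + 4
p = -3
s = -x/3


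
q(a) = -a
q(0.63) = -0.63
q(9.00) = -9.00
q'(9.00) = -1.00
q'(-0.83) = -1.00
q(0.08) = -0.08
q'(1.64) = -1.00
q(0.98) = -0.98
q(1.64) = -1.64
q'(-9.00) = -1.00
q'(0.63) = -1.00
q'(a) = -1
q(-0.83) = 0.83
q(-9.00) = 9.00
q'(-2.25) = -1.00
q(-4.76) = 4.76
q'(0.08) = -1.00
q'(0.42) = -1.00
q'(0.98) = -1.00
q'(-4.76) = -1.00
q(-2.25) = 2.25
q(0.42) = -0.42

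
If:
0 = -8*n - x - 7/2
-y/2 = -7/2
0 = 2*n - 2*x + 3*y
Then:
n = -14/9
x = 161/18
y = 7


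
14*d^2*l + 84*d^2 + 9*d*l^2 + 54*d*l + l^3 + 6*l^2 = (2*d + l)*(7*d + l)*(l + 6)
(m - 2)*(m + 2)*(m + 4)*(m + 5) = m^4 + 9*m^3 + 16*m^2 - 36*m - 80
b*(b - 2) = b^2 - 2*b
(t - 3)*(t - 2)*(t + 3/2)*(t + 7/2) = t^4 - 55*t^2/4 + 15*t/4 + 63/2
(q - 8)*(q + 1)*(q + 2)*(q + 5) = q^4 - 47*q^2 - 126*q - 80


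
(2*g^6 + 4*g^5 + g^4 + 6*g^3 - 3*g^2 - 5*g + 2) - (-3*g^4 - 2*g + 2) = 2*g^6 + 4*g^5 + 4*g^4 + 6*g^3 - 3*g^2 - 3*g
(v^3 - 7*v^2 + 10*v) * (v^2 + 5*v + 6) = v^5 - 2*v^4 - 19*v^3 + 8*v^2 + 60*v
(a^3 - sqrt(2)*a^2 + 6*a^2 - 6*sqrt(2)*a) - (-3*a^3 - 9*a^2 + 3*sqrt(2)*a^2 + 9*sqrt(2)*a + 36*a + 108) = 4*a^3 - 4*sqrt(2)*a^2 + 15*a^2 - 36*a - 15*sqrt(2)*a - 108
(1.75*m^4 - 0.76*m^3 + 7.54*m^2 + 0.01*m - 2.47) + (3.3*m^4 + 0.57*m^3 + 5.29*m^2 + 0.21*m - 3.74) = 5.05*m^4 - 0.19*m^3 + 12.83*m^2 + 0.22*m - 6.21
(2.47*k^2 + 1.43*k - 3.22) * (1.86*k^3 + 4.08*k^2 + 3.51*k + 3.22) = 4.5942*k^5 + 12.7374*k^4 + 8.5149*k^3 - 0.1649*k^2 - 6.6976*k - 10.3684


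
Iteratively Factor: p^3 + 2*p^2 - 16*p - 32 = (p + 4)*(p^2 - 2*p - 8) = (p + 2)*(p + 4)*(p - 4)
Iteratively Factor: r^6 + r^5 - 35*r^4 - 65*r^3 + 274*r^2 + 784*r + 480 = (r + 1)*(r^5 - 35*r^3 - 30*r^2 + 304*r + 480) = (r - 5)*(r + 1)*(r^4 + 5*r^3 - 10*r^2 - 80*r - 96) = (r - 5)*(r + 1)*(r + 3)*(r^3 + 2*r^2 - 16*r - 32) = (r - 5)*(r + 1)*(r + 3)*(r + 4)*(r^2 - 2*r - 8) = (r - 5)*(r - 4)*(r + 1)*(r + 3)*(r + 4)*(r + 2)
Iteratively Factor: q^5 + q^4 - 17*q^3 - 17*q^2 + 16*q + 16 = (q + 1)*(q^4 - 17*q^2 + 16) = (q + 1)*(q + 4)*(q^3 - 4*q^2 - q + 4) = (q + 1)^2*(q + 4)*(q^2 - 5*q + 4) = (q - 4)*(q + 1)^2*(q + 4)*(q - 1)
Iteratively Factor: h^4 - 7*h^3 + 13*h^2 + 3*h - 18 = (h + 1)*(h^3 - 8*h^2 + 21*h - 18) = (h - 2)*(h + 1)*(h^2 - 6*h + 9) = (h - 3)*(h - 2)*(h + 1)*(h - 3)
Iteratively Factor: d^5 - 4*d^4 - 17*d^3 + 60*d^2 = (d + 4)*(d^4 - 8*d^3 + 15*d^2) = d*(d + 4)*(d^3 - 8*d^2 + 15*d) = d*(d - 5)*(d + 4)*(d^2 - 3*d) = d*(d - 5)*(d - 3)*(d + 4)*(d)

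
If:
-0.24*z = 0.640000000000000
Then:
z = -2.67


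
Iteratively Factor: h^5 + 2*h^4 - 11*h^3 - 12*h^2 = (h + 4)*(h^4 - 2*h^3 - 3*h^2) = (h - 3)*(h + 4)*(h^3 + h^2) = (h - 3)*(h + 1)*(h + 4)*(h^2) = h*(h - 3)*(h + 1)*(h + 4)*(h)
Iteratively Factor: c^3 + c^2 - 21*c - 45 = (c - 5)*(c^2 + 6*c + 9) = (c - 5)*(c + 3)*(c + 3)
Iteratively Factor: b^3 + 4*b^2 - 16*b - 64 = (b + 4)*(b^2 - 16) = (b - 4)*(b + 4)*(b + 4)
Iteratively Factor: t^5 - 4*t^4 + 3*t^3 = (t)*(t^4 - 4*t^3 + 3*t^2) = t^2*(t^3 - 4*t^2 + 3*t) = t^3*(t^2 - 4*t + 3) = t^3*(t - 3)*(t - 1)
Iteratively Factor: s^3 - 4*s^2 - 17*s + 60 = (s - 3)*(s^2 - s - 20) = (s - 5)*(s - 3)*(s + 4)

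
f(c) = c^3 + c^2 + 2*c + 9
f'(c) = 3*c^2 + 2*c + 2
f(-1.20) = 6.31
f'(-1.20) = 3.92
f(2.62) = 39.09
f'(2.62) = 27.83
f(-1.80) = 2.81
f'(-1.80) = 8.12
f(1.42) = 16.72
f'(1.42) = 10.89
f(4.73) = 146.66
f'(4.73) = 78.58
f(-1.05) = 6.84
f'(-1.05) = 3.21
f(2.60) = 38.54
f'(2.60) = 27.48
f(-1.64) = 4.00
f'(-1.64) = 6.79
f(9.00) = 837.00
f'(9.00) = 263.00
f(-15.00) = -3171.00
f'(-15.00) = 647.00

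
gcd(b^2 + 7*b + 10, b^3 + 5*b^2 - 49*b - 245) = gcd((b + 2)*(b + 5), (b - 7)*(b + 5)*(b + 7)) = b + 5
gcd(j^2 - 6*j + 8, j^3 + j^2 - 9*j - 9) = 1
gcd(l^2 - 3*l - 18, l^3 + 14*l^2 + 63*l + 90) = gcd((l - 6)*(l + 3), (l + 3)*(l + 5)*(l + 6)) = l + 3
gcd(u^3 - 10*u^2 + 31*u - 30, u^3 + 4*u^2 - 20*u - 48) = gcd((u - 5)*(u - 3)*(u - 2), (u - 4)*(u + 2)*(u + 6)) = 1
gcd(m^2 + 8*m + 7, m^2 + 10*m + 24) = 1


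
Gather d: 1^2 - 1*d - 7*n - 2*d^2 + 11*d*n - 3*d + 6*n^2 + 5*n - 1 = -2*d^2 + d*(11*n - 4) + 6*n^2 - 2*n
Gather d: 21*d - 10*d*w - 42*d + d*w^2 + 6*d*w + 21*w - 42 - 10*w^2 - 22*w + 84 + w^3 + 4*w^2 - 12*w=d*(w^2 - 4*w - 21) + w^3 - 6*w^2 - 13*w + 42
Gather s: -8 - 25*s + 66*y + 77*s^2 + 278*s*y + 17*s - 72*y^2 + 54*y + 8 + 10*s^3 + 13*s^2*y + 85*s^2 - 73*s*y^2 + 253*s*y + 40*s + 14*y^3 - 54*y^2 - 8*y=10*s^3 + s^2*(13*y + 162) + s*(-73*y^2 + 531*y + 32) + 14*y^3 - 126*y^2 + 112*y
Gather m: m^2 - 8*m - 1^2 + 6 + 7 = m^2 - 8*m + 12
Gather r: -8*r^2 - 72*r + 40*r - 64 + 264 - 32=-8*r^2 - 32*r + 168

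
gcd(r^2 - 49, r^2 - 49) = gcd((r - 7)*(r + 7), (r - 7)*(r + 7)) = r^2 - 49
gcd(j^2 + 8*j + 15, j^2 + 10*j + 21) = j + 3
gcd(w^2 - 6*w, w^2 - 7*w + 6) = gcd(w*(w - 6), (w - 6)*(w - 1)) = w - 6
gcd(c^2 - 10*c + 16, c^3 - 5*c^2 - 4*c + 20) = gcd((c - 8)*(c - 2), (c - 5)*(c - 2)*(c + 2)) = c - 2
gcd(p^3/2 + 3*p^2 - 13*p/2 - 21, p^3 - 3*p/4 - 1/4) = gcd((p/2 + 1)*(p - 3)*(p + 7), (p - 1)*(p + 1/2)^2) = 1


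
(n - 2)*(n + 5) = n^2 + 3*n - 10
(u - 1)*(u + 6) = u^2 + 5*u - 6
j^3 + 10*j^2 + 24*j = j*(j + 4)*(j + 6)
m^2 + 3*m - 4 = (m - 1)*(m + 4)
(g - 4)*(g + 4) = g^2 - 16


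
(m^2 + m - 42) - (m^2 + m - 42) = 0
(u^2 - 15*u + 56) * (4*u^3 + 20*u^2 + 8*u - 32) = 4*u^5 - 40*u^4 - 68*u^3 + 968*u^2 + 928*u - 1792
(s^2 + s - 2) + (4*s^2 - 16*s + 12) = 5*s^2 - 15*s + 10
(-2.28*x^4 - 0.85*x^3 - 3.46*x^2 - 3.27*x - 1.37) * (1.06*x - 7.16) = -2.4168*x^5 + 15.4238*x^4 + 2.4184*x^3 + 21.3074*x^2 + 21.961*x + 9.8092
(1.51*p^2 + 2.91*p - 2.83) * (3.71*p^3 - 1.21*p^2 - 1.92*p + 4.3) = 5.6021*p^5 + 8.969*p^4 - 16.9196*p^3 + 4.3301*p^2 + 17.9466*p - 12.169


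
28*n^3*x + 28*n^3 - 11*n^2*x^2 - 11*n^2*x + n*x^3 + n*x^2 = (-7*n + x)*(-4*n + x)*(n*x + n)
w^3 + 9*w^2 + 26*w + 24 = (w + 2)*(w + 3)*(w + 4)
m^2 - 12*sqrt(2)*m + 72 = (m - 6*sqrt(2))^2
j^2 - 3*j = j*(j - 3)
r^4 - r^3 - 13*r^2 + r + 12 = (r - 4)*(r - 1)*(r + 1)*(r + 3)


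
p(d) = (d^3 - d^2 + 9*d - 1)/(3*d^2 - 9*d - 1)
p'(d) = (9 - 6*d)*(d^3 - d^2 + 9*d - 1)/(3*d^2 - 9*d - 1)^2 + (3*d^2 - 2*d + 9)/(3*d^2 - 9*d - 1)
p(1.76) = -2.28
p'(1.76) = -2.43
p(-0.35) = -1.71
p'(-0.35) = -3.56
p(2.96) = -31.59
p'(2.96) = -225.88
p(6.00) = 4.40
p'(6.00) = -0.26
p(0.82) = -0.98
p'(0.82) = -0.84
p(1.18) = -1.33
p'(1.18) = -1.11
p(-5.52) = -1.78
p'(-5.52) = 0.26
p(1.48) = -1.73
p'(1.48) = -1.60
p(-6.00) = -1.91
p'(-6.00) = 0.27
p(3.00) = -44.00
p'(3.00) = -426.00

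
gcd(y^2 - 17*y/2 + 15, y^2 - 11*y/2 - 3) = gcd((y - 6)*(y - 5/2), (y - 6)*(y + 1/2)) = y - 6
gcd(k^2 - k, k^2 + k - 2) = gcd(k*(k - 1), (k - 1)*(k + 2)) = k - 1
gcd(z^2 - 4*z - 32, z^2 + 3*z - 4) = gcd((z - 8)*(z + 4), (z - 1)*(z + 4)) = z + 4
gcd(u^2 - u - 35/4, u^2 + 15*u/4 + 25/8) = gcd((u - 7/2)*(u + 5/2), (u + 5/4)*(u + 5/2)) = u + 5/2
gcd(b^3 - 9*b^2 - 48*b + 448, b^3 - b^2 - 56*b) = b^2 - b - 56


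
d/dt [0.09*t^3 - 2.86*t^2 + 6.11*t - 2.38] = 0.27*t^2 - 5.72*t + 6.11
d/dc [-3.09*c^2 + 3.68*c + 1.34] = 3.68 - 6.18*c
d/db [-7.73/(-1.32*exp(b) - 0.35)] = -10.2036*exp(b)/(1.32*exp(b) + 0.35)^2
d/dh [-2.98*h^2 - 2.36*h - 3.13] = -5.96*h - 2.36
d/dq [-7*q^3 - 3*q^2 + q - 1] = -21*q^2 - 6*q + 1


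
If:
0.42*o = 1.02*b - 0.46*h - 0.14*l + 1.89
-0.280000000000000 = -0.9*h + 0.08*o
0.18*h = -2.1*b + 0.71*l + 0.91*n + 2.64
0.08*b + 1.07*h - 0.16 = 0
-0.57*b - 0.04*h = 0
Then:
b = -0.01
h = 0.15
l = 18.36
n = -17.22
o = -1.81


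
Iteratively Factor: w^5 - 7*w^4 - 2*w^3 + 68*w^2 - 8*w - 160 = (w - 2)*(w^4 - 5*w^3 - 12*w^2 + 44*w + 80) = (w - 2)*(w + 2)*(w^3 - 7*w^2 + 2*w + 40) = (w - 5)*(w - 2)*(w + 2)*(w^2 - 2*w - 8) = (w - 5)*(w - 4)*(w - 2)*(w + 2)*(w + 2)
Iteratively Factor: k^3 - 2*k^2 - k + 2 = (k + 1)*(k^2 - 3*k + 2) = (k - 1)*(k + 1)*(k - 2)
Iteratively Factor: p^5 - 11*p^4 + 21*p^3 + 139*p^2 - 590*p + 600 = (p - 5)*(p^4 - 6*p^3 - 9*p^2 + 94*p - 120) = (p - 5)*(p - 3)*(p^3 - 3*p^2 - 18*p + 40) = (p - 5)^2*(p - 3)*(p^2 + 2*p - 8) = (p - 5)^2*(p - 3)*(p - 2)*(p + 4)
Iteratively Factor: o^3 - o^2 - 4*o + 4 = (o - 1)*(o^2 - 4) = (o - 2)*(o - 1)*(o + 2)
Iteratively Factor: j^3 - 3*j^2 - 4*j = (j - 4)*(j^2 + j) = j*(j - 4)*(j + 1)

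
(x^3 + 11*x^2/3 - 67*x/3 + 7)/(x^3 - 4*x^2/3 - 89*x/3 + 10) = (x^2 + 4*x - 21)/(x^2 - x - 30)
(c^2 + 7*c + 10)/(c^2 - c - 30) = (c + 2)/(c - 6)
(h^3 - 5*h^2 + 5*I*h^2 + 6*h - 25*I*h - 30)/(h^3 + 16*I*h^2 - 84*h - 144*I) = (h^2 - h*(5 + I) + 5*I)/(h^2 + 10*I*h - 24)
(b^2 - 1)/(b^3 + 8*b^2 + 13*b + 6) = (b - 1)/(b^2 + 7*b + 6)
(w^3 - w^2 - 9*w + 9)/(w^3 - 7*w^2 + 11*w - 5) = (w^2 - 9)/(w^2 - 6*w + 5)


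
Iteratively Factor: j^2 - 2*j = (j)*(j - 2)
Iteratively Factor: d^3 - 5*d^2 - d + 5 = (d - 1)*(d^2 - 4*d - 5) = (d - 5)*(d - 1)*(d + 1)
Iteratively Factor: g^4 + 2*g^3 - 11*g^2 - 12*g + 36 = (g - 2)*(g^3 + 4*g^2 - 3*g - 18) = (g - 2)^2*(g^2 + 6*g + 9) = (g - 2)^2*(g + 3)*(g + 3)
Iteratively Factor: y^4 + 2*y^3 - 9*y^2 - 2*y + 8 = (y - 1)*(y^3 + 3*y^2 - 6*y - 8) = (y - 1)*(y + 1)*(y^2 + 2*y - 8) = (y - 2)*(y - 1)*(y + 1)*(y + 4)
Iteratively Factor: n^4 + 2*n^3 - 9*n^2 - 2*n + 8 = (n + 1)*(n^3 + n^2 - 10*n + 8) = (n - 2)*(n + 1)*(n^2 + 3*n - 4) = (n - 2)*(n + 1)*(n + 4)*(n - 1)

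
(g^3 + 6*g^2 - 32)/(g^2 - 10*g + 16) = (g^2 + 8*g + 16)/(g - 8)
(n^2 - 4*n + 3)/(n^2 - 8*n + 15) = (n - 1)/(n - 5)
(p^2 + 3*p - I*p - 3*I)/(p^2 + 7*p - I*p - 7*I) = (p + 3)/(p + 7)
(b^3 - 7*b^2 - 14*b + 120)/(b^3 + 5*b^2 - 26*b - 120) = (b - 6)/(b + 6)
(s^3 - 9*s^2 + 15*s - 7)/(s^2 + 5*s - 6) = (s^2 - 8*s + 7)/(s + 6)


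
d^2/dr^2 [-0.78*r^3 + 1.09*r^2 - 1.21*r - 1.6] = 2.18 - 4.68*r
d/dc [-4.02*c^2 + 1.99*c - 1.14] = 1.99 - 8.04*c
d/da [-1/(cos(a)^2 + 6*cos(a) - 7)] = -2*(cos(a) + 3)*sin(a)/(cos(a)^2 + 6*cos(a) - 7)^2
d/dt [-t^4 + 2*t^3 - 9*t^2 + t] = -4*t^3 + 6*t^2 - 18*t + 1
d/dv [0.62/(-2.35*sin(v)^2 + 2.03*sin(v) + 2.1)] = (2.914*sin(v) - 1.2586)*cos(v)/(-2.35*sin(v)^2 + 2.03*sin(v) + 2.1)^2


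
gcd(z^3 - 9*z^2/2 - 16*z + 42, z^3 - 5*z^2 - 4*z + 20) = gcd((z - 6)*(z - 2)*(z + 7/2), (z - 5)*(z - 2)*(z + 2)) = z - 2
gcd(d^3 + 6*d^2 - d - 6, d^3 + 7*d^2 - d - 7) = d^2 - 1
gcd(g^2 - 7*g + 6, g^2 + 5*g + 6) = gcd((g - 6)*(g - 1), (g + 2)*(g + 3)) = 1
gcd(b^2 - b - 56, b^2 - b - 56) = b^2 - b - 56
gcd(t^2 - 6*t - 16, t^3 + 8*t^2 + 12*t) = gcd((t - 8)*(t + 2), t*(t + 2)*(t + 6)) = t + 2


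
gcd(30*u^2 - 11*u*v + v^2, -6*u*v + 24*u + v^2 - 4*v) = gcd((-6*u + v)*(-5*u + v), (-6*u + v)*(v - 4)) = 6*u - v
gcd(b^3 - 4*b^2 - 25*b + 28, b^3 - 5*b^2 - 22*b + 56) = b^2 - 3*b - 28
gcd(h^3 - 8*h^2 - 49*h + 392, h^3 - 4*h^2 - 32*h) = h - 8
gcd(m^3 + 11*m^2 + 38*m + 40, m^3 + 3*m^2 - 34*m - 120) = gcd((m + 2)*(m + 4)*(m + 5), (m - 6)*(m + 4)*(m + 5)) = m^2 + 9*m + 20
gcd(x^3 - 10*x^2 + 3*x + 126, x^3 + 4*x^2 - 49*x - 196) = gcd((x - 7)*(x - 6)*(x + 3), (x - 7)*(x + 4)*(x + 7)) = x - 7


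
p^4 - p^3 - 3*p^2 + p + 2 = (p - 2)*(p - 1)*(p + 1)^2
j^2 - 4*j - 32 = (j - 8)*(j + 4)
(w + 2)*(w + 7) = w^2 + 9*w + 14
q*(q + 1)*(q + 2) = q^3 + 3*q^2 + 2*q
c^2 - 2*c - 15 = (c - 5)*(c + 3)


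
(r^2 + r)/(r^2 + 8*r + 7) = r/(r + 7)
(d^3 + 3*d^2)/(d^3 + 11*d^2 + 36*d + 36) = d^2/(d^2 + 8*d + 12)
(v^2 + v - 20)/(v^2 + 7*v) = (v^2 + v - 20)/(v*(v + 7))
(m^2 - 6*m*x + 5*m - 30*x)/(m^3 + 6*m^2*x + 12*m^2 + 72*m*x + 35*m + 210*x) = (m - 6*x)/(m^2 + 6*m*x + 7*m + 42*x)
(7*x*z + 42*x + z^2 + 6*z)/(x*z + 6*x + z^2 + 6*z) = (7*x + z)/(x + z)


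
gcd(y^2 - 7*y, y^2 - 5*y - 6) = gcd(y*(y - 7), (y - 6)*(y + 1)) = 1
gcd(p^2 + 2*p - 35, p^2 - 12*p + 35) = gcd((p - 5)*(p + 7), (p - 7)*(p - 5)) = p - 5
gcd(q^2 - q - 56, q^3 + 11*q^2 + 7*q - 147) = q + 7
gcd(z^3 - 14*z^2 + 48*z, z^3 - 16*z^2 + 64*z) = z^2 - 8*z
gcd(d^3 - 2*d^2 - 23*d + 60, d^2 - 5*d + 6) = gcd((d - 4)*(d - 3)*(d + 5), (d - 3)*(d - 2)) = d - 3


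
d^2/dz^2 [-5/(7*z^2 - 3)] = 210*(-7*z^2 - 1)/(7*z^2 - 3)^3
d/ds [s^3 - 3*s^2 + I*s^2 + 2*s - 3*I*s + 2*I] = 3*s^2 + 2*s*(-3 + I) + 2 - 3*I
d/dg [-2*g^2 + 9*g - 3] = 9 - 4*g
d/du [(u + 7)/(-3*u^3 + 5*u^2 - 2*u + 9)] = (-3*u^3 + 5*u^2 - 2*u + (u + 7)*(9*u^2 - 10*u + 2) + 9)/(3*u^3 - 5*u^2 + 2*u - 9)^2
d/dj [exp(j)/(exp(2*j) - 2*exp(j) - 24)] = (-exp(2*j) - 24)*exp(j)/(exp(4*j) - 4*exp(3*j) - 44*exp(2*j) + 96*exp(j) + 576)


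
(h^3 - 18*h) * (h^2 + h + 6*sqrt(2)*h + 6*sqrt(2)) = h^5 + h^4 + 6*sqrt(2)*h^4 - 18*h^3 + 6*sqrt(2)*h^3 - 108*sqrt(2)*h^2 - 18*h^2 - 108*sqrt(2)*h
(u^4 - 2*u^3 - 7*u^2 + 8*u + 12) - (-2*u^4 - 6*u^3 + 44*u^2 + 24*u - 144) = 3*u^4 + 4*u^3 - 51*u^2 - 16*u + 156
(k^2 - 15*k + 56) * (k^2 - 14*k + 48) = k^4 - 29*k^3 + 314*k^2 - 1504*k + 2688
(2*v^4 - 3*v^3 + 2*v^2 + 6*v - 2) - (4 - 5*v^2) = 2*v^4 - 3*v^3 + 7*v^2 + 6*v - 6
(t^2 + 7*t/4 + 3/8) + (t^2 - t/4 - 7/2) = 2*t^2 + 3*t/2 - 25/8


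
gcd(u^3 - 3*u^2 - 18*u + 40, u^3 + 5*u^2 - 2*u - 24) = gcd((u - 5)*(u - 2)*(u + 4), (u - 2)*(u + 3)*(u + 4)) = u^2 + 2*u - 8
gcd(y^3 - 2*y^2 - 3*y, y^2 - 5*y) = y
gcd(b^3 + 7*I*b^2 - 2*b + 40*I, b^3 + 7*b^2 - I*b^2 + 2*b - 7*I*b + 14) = b - 2*I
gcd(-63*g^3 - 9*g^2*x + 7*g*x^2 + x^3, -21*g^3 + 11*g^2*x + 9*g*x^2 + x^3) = 21*g^2 + 10*g*x + x^2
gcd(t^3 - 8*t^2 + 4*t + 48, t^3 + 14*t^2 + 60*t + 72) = t + 2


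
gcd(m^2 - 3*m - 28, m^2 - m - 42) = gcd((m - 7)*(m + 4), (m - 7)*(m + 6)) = m - 7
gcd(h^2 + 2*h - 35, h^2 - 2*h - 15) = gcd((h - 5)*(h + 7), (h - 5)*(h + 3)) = h - 5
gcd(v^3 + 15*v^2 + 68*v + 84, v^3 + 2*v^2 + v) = 1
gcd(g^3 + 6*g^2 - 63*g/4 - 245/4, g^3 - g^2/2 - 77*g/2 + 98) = g^2 + 7*g/2 - 49/2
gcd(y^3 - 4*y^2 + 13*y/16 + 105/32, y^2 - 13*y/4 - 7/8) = y - 7/2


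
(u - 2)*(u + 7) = u^2 + 5*u - 14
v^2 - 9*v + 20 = (v - 5)*(v - 4)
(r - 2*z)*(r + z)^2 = r^3 - 3*r*z^2 - 2*z^3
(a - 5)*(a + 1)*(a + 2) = a^3 - 2*a^2 - 13*a - 10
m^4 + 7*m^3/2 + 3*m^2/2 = m^2*(m + 1/2)*(m + 3)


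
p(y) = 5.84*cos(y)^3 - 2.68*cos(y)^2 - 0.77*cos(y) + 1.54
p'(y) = -17.52*sin(y)*cos(y)^2 + 5.36*sin(y)*cos(y) + 0.77*sin(y)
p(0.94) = 1.35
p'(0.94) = -1.75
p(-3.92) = -1.38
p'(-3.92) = -8.38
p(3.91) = -1.46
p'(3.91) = 8.44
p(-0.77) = 1.77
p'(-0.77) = 3.07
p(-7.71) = 1.39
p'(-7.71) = -1.17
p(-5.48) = 1.67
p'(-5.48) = -2.85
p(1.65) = 1.58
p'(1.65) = 0.24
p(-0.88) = 1.47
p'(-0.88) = 2.26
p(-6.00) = 3.50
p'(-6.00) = -2.86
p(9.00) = -4.40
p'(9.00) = -7.69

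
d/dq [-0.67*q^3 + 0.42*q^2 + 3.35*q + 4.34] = -2.01*q^2 + 0.84*q + 3.35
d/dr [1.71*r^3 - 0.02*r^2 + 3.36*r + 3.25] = 5.13*r^2 - 0.04*r + 3.36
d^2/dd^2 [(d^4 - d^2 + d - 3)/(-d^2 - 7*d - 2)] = 2*(-d^6 - 21*d^5 - 153*d^4 - 120*d^3 - 21*d^2 + 69*d + 159)/(d^6 + 21*d^5 + 153*d^4 + 427*d^3 + 306*d^2 + 84*d + 8)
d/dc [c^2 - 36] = 2*c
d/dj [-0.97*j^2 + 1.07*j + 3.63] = 1.07 - 1.94*j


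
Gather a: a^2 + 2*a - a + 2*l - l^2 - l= a^2 + a - l^2 + l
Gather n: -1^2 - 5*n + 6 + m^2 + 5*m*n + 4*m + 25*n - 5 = m^2 + 4*m + n*(5*m + 20)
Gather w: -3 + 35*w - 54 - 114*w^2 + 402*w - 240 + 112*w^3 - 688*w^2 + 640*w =112*w^3 - 802*w^2 + 1077*w - 297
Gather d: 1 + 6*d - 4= 6*d - 3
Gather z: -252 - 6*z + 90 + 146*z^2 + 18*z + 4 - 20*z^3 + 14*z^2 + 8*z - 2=-20*z^3 + 160*z^2 + 20*z - 160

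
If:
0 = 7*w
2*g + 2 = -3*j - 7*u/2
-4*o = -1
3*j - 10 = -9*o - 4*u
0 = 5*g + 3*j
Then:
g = -281/44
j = 1405/132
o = 1/4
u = -133/22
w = 0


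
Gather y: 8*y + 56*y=64*y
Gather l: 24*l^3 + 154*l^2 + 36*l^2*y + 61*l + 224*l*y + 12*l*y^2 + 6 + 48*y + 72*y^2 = 24*l^3 + l^2*(36*y + 154) + l*(12*y^2 + 224*y + 61) + 72*y^2 + 48*y + 6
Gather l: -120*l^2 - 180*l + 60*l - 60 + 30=-120*l^2 - 120*l - 30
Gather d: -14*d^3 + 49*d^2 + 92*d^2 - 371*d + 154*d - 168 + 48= -14*d^3 + 141*d^2 - 217*d - 120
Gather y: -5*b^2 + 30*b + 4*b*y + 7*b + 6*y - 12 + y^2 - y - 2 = -5*b^2 + 37*b + y^2 + y*(4*b + 5) - 14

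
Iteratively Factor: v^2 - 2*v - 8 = (v + 2)*(v - 4)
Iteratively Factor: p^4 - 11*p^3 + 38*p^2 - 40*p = (p - 4)*(p^3 - 7*p^2 + 10*p) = (p - 5)*(p - 4)*(p^2 - 2*p) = p*(p - 5)*(p - 4)*(p - 2)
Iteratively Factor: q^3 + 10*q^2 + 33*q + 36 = (q + 4)*(q^2 + 6*q + 9) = (q + 3)*(q + 4)*(q + 3)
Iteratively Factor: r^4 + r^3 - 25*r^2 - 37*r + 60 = (r + 4)*(r^3 - 3*r^2 - 13*r + 15) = (r - 1)*(r + 4)*(r^2 - 2*r - 15) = (r - 5)*(r - 1)*(r + 4)*(r + 3)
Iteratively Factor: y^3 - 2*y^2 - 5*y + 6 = (y + 2)*(y^2 - 4*y + 3) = (y - 1)*(y + 2)*(y - 3)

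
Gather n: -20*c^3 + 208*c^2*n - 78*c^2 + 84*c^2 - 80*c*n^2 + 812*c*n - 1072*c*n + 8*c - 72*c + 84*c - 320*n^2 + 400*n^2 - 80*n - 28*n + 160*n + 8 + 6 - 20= -20*c^3 + 6*c^2 + 20*c + n^2*(80 - 80*c) + n*(208*c^2 - 260*c + 52) - 6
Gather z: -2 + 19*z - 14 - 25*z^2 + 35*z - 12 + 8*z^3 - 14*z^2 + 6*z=8*z^3 - 39*z^2 + 60*z - 28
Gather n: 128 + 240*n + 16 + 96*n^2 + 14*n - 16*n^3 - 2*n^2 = -16*n^3 + 94*n^2 + 254*n + 144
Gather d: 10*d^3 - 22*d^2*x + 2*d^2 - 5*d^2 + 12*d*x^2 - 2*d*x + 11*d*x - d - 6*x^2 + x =10*d^3 + d^2*(-22*x - 3) + d*(12*x^2 + 9*x - 1) - 6*x^2 + x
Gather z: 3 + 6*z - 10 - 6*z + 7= 0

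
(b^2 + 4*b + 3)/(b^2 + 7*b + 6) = (b + 3)/(b + 6)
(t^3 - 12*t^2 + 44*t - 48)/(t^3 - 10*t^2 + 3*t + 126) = (t^2 - 6*t + 8)/(t^2 - 4*t - 21)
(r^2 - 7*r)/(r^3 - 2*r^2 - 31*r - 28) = r/(r^2 + 5*r + 4)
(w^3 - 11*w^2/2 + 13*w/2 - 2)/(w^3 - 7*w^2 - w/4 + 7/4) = 2*(w^2 - 5*w + 4)/(2*w^2 - 13*w - 7)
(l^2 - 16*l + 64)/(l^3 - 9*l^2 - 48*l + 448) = 1/(l + 7)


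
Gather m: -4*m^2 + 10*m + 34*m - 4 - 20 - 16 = -4*m^2 + 44*m - 40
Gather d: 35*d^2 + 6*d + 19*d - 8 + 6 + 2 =35*d^2 + 25*d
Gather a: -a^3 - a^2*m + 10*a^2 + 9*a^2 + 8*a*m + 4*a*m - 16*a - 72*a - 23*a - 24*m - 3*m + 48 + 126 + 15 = -a^3 + a^2*(19 - m) + a*(12*m - 111) - 27*m + 189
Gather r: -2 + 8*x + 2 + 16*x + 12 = 24*x + 12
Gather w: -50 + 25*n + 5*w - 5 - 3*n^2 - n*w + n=-3*n^2 + 26*n + w*(5 - n) - 55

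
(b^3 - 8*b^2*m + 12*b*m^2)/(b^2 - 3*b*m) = (b^2 - 8*b*m + 12*m^2)/(b - 3*m)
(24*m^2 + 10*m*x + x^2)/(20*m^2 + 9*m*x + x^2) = (6*m + x)/(5*m + x)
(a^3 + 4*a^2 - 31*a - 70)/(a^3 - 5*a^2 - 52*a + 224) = (a^2 - 3*a - 10)/(a^2 - 12*a + 32)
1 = 1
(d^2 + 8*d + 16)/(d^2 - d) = (d^2 + 8*d + 16)/(d*(d - 1))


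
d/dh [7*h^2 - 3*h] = 14*h - 3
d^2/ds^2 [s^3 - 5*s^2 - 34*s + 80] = 6*s - 10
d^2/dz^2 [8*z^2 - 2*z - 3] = 16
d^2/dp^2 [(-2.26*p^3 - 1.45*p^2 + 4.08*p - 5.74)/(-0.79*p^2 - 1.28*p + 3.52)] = (3.5527136788005e-15*p^5 - 3.5527136788005e-15*p^4 + 11.949648*p^3 - 15.408972*p^2 + 134.765568*p + 49.89888)/(0.493039*p^6 + 2.396544*p^5 - 2.707488*p^4 - 19.259392*p^3 + 12.063744*p^2 + 47.579136*p - 43.614208)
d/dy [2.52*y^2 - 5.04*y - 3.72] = 5.04*y - 5.04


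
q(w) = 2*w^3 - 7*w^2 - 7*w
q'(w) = 6*w^2 - 14*w - 7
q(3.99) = -12.33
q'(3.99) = 32.66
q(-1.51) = -12.28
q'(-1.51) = 27.82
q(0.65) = -6.96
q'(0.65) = -13.56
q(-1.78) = -21.00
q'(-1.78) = 36.93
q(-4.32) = -261.64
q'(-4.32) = 165.45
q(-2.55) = -60.83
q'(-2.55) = 67.72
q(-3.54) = -151.66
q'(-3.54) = 117.75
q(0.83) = -9.49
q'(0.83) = -14.49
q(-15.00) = -8220.00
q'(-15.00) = 1553.00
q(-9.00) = -1962.00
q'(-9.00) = 605.00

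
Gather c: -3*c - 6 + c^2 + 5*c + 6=c^2 + 2*c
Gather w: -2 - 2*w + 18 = 16 - 2*w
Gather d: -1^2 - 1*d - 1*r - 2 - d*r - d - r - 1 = d*(-r - 2) - 2*r - 4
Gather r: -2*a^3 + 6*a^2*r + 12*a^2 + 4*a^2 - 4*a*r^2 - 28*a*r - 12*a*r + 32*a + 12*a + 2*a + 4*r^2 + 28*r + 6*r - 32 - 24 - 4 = -2*a^3 + 16*a^2 + 46*a + r^2*(4 - 4*a) + r*(6*a^2 - 40*a + 34) - 60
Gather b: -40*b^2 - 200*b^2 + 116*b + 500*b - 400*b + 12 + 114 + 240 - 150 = -240*b^2 + 216*b + 216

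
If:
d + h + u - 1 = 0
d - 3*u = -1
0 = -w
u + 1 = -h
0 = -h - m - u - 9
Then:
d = 2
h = -2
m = -8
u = 1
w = 0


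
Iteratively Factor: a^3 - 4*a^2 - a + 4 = (a - 4)*(a^2 - 1) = (a - 4)*(a + 1)*(a - 1)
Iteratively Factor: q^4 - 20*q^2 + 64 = (q - 2)*(q^3 + 2*q^2 - 16*q - 32) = (q - 2)*(q + 2)*(q^2 - 16) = (q - 2)*(q + 2)*(q + 4)*(q - 4)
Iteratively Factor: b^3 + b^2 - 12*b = (b - 3)*(b^2 + 4*b) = b*(b - 3)*(b + 4)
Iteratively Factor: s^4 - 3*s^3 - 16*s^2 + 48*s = (s)*(s^3 - 3*s^2 - 16*s + 48) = s*(s - 4)*(s^2 + s - 12) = s*(s - 4)*(s - 3)*(s + 4)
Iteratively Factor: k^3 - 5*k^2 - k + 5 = (k - 5)*(k^2 - 1) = (k - 5)*(k - 1)*(k + 1)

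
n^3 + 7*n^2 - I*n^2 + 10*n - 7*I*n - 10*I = (n + 2)*(n + 5)*(n - I)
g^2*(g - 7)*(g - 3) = g^4 - 10*g^3 + 21*g^2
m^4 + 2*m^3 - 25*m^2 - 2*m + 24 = (m - 4)*(m - 1)*(m + 1)*(m + 6)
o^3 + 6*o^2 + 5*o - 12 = (o - 1)*(o + 3)*(o + 4)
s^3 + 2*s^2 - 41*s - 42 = (s - 6)*(s + 1)*(s + 7)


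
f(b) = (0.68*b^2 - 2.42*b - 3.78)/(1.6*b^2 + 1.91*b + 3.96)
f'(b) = (-3.2*b - 1.91)*(0.68*b^2 - 2.42*b - 3.78)/(1.6*b^2 + 1.91*b + 3.96)^2 + (1.36*b - 2.42)/(1.6*b^2 + 1.91*b + 3.96) = (5.1708*b^2 + 17.4816*b - 2.3634)/(2.56*b^4 + 6.112*b^3 + 16.3201*b^2 + 15.1272*b + 15.6816)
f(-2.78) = 0.74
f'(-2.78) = -0.09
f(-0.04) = -0.95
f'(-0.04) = -0.20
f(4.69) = -0.00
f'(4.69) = 0.08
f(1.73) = -0.49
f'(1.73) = 0.30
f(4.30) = -0.04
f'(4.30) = 0.10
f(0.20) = -0.96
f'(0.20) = 0.07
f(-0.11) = -0.93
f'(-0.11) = -0.30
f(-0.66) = -0.56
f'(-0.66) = -1.01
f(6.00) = 0.08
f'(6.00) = 0.05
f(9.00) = 0.20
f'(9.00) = 0.03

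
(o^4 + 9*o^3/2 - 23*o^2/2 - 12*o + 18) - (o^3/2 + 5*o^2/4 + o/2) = o^4 + 4*o^3 - 51*o^2/4 - 25*o/2 + 18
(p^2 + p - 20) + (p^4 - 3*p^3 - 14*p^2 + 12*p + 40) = p^4 - 3*p^3 - 13*p^2 + 13*p + 20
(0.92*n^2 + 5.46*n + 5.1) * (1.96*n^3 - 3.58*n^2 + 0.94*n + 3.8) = 1.8032*n^5 + 7.408*n^4 - 8.686*n^3 - 9.6296*n^2 + 25.542*n + 19.38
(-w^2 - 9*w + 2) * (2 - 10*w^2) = 10*w^4 + 90*w^3 - 22*w^2 - 18*w + 4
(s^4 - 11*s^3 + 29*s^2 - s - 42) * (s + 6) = s^5 - 5*s^4 - 37*s^3 + 173*s^2 - 48*s - 252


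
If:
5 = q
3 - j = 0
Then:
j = 3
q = 5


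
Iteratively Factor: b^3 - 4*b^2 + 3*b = (b - 1)*(b^2 - 3*b) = b*(b - 1)*(b - 3)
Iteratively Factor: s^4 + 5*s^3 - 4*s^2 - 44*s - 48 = (s + 2)*(s^3 + 3*s^2 - 10*s - 24) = (s - 3)*(s + 2)*(s^2 + 6*s + 8) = (s - 3)*(s + 2)^2*(s + 4)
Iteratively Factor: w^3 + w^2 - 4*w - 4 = (w - 2)*(w^2 + 3*w + 2) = (w - 2)*(w + 1)*(w + 2)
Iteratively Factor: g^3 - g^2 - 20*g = (g + 4)*(g^2 - 5*g) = g*(g + 4)*(g - 5)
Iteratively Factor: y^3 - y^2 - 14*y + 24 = (y + 4)*(y^2 - 5*y + 6) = (y - 3)*(y + 4)*(y - 2)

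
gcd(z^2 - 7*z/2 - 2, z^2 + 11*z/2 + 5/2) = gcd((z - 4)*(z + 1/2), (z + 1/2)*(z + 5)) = z + 1/2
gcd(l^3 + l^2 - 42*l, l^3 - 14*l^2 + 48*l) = l^2 - 6*l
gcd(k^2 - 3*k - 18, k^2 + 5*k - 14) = 1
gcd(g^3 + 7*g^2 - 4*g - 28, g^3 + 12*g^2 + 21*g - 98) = g^2 + 5*g - 14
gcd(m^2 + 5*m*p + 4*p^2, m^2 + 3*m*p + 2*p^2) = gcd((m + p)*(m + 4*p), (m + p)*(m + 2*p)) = m + p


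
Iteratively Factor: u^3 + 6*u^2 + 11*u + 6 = (u + 1)*(u^2 + 5*u + 6) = (u + 1)*(u + 3)*(u + 2)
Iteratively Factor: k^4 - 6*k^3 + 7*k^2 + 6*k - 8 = (k - 2)*(k^3 - 4*k^2 - k + 4) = (k - 4)*(k - 2)*(k^2 - 1) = (k - 4)*(k - 2)*(k - 1)*(k + 1)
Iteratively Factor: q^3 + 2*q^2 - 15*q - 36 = (q + 3)*(q^2 - q - 12) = (q + 3)^2*(q - 4)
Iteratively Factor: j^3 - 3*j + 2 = (j + 2)*(j^2 - 2*j + 1) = (j - 1)*(j + 2)*(j - 1)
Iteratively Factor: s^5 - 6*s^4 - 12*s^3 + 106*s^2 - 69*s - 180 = (s + 4)*(s^4 - 10*s^3 + 28*s^2 - 6*s - 45) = (s - 5)*(s + 4)*(s^3 - 5*s^2 + 3*s + 9) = (s - 5)*(s + 1)*(s + 4)*(s^2 - 6*s + 9) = (s - 5)*(s - 3)*(s + 1)*(s + 4)*(s - 3)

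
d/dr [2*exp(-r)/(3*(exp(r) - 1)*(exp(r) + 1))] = 2*(1 - 3*exp(2*r))*exp(-r)/(3*(exp(4*r) - 2*exp(2*r) + 1))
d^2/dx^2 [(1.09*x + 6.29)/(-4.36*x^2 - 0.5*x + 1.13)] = (-(1.09*x + 6.29)*(8.72*x + 0.5)*(17.44*x + 1.0) + (28.5144*x + 55.9388)*(4.36*x^2 + 0.5*x - 1.13))/(4.36*x^2 + 0.5*x - 1.13)^3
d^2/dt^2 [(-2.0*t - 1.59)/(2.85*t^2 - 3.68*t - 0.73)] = ((2.0*t + 1.59)*(5.7*t - 3.68)*(11.4*t - 7.36) + (34.2*t - 5.657)*(-2.85*t^2 + 3.68*t + 0.73))/(-2.85*t^2 + 3.68*t + 0.73)^3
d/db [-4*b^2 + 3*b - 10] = 3 - 8*b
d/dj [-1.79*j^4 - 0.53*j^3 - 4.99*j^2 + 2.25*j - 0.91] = -7.16*j^3 - 1.59*j^2 - 9.98*j + 2.25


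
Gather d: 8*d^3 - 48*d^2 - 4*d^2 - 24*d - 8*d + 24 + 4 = 8*d^3 - 52*d^2 - 32*d + 28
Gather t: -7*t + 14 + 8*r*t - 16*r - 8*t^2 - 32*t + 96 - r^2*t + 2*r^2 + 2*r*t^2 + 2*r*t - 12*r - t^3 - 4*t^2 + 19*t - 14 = 2*r^2 - 28*r - t^3 + t^2*(2*r - 12) + t*(-r^2 + 10*r - 20) + 96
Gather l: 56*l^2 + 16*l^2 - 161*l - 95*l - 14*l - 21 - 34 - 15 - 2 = 72*l^2 - 270*l - 72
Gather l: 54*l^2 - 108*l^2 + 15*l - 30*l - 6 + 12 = -54*l^2 - 15*l + 6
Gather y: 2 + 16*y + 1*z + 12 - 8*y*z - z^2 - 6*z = y*(16 - 8*z) - z^2 - 5*z + 14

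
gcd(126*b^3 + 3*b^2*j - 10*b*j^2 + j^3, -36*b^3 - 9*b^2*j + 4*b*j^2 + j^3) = 3*b + j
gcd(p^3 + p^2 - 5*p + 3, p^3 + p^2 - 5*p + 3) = p^3 + p^2 - 5*p + 3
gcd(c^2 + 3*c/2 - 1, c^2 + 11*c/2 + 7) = c + 2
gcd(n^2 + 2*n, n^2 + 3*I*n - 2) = 1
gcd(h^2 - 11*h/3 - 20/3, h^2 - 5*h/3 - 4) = h + 4/3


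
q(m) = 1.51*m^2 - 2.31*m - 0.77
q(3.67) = 11.09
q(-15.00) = 373.63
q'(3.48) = 8.20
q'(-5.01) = -17.44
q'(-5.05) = -17.56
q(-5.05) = 49.40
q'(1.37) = 1.83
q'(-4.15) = -14.84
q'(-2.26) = -9.14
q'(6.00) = 15.81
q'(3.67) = 8.77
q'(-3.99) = -14.36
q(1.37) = -1.10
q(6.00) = 39.73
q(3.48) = 9.48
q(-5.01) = 48.70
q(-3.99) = 32.49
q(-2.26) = 12.16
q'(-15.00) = -47.61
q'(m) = 3.02*m - 2.31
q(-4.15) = 34.82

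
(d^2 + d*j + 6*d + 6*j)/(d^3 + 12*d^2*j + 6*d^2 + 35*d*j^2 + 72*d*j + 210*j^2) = (d + j)/(d^2 + 12*d*j + 35*j^2)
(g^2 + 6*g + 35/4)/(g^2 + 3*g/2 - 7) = (g + 5/2)/(g - 2)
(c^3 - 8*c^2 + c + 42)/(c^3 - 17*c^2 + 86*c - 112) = (c^2 - c - 6)/(c^2 - 10*c + 16)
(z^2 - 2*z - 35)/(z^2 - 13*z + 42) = (z + 5)/(z - 6)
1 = 1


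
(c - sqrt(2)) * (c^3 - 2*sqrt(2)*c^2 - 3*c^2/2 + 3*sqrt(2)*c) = c^4 - 3*sqrt(2)*c^3 - 3*c^3/2 + 4*c^2 + 9*sqrt(2)*c^2/2 - 6*c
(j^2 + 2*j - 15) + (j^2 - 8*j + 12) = 2*j^2 - 6*j - 3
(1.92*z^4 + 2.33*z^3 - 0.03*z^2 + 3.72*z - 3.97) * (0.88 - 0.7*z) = -1.344*z^5 + 0.0586*z^4 + 2.0714*z^3 - 2.6304*z^2 + 6.0526*z - 3.4936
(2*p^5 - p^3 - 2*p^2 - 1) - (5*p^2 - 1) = 2*p^5 - p^3 - 7*p^2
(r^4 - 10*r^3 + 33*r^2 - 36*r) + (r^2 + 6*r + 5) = r^4 - 10*r^3 + 34*r^2 - 30*r + 5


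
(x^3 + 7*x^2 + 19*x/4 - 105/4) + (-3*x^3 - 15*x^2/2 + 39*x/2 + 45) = -2*x^3 - x^2/2 + 97*x/4 + 75/4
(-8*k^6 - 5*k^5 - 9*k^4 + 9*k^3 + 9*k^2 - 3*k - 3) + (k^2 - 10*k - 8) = -8*k^6 - 5*k^5 - 9*k^4 + 9*k^3 + 10*k^2 - 13*k - 11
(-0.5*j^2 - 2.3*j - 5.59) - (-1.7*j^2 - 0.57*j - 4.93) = 1.2*j^2 - 1.73*j - 0.66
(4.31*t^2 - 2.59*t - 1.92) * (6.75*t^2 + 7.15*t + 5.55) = 29.0925*t^4 + 13.334*t^3 - 7.558*t^2 - 28.1025*t - 10.656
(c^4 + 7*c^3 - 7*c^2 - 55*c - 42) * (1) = c^4 + 7*c^3 - 7*c^2 - 55*c - 42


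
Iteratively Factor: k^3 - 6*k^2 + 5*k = (k)*(k^2 - 6*k + 5) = k*(k - 5)*(k - 1)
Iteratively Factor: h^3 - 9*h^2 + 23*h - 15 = (h - 3)*(h^2 - 6*h + 5) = (h - 5)*(h - 3)*(h - 1)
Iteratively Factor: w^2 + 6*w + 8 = (w + 2)*(w + 4)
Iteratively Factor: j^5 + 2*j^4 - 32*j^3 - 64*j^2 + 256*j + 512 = (j - 4)*(j^4 + 6*j^3 - 8*j^2 - 96*j - 128) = (j - 4)*(j + 4)*(j^3 + 2*j^2 - 16*j - 32) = (j - 4)*(j + 2)*(j + 4)*(j^2 - 16) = (j - 4)*(j + 2)*(j + 4)^2*(j - 4)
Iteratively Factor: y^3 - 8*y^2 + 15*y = (y - 5)*(y^2 - 3*y) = y*(y - 5)*(y - 3)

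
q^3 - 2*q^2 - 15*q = q*(q - 5)*(q + 3)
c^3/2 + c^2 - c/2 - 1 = (c/2 + 1)*(c - 1)*(c + 1)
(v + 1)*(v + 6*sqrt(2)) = v^2 + v + 6*sqrt(2)*v + 6*sqrt(2)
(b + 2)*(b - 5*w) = b^2 - 5*b*w + 2*b - 10*w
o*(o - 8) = o^2 - 8*o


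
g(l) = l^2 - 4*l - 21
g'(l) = 2*l - 4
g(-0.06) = -20.76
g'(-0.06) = -4.12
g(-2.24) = -7.02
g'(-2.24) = -8.48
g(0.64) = -23.15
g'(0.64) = -2.72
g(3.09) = -23.81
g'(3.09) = 2.18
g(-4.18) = 13.19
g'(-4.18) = -12.36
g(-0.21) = -20.12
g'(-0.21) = -4.42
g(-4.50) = 17.25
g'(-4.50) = -13.00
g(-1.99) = -9.08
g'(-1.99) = -7.98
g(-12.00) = 171.00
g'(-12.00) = -28.00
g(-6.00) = 39.00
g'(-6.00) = -16.00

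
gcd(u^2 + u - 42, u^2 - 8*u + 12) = u - 6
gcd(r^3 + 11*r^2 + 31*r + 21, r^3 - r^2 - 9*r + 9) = r + 3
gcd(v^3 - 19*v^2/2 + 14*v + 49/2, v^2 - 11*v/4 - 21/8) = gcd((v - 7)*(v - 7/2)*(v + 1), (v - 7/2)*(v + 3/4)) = v - 7/2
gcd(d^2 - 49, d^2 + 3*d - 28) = d + 7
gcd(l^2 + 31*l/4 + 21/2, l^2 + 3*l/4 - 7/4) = l + 7/4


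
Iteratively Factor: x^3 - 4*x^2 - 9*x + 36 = (x + 3)*(x^2 - 7*x + 12) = (x - 4)*(x + 3)*(x - 3)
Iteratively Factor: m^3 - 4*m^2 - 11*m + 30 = (m - 5)*(m^2 + m - 6) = (m - 5)*(m - 2)*(m + 3)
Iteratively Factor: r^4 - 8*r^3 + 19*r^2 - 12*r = (r - 1)*(r^3 - 7*r^2 + 12*r) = (r - 3)*(r - 1)*(r^2 - 4*r) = (r - 4)*(r - 3)*(r - 1)*(r)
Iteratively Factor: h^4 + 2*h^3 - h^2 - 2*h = (h - 1)*(h^3 + 3*h^2 + 2*h) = (h - 1)*(h + 2)*(h^2 + h) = (h - 1)*(h + 1)*(h + 2)*(h)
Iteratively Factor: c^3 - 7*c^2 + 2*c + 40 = (c - 4)*(c^2 - 3*c - 10) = (c - 4)*(c + 2)*(c - 5)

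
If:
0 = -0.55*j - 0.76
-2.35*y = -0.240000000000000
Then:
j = -1.38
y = 0.10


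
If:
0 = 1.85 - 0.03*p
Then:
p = 61.67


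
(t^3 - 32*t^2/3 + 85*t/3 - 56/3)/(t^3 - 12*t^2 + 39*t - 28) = (t - 8/3)/(t - 4)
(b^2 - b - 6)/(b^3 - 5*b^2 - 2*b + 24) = 1/(b - 4)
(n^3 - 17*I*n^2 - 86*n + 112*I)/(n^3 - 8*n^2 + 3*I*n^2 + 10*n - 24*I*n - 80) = (n^2 - 15*I*n - 56)/(n^2 + n*(-8 + 5*I) - 40*I)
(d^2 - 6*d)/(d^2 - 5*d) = (d - 6)/(d - 5)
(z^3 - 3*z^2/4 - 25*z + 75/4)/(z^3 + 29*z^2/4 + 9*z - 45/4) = (z - 5)/(z + 3)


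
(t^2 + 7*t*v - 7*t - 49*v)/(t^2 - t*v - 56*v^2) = (t - 7)/(t - 8*v)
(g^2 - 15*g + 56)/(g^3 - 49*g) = (g - 8)/(g*(g + 7))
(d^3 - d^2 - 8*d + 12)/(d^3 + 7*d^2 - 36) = (d - 2)/(d + 6)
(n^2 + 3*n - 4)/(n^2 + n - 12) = (n - 1)/(n - 3)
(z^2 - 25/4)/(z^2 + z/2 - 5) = (z - 5/2)/(z - 2)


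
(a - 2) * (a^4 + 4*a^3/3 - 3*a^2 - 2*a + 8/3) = a^5 - 2*a^4/3 - 17*a^3/3 + 4*a^2 + 20*a/3 - 16/3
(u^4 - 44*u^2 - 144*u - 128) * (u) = u^5 - 44*u^3 - 144*u^2 - 128*u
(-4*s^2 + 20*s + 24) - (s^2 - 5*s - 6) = -5*s^2 + 25*s + 30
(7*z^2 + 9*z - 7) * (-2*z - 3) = -14*z^3 - 39*z^2 - 13*z + 21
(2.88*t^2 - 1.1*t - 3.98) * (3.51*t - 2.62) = 10.1088*t^3 - 11.4066*t^2 - 11.0878*t + 10.4276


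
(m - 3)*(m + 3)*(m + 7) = m^3 + 7*m^2 - 9*m - 63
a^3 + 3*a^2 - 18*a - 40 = (a - 4)*(a + 2)*(a + 5)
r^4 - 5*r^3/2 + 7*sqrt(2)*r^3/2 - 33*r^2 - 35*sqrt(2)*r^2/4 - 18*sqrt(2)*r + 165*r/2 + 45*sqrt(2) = (r - 5/2)*(r - 3*sqrt(2))*(r + sqrt(2)/2)*(r + 6*sqrt(2))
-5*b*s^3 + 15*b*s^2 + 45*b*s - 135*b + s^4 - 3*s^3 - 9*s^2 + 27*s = (-5*b + s)*(s - 3)^2*(s + 3)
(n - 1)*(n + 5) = n^2 + 4*n - 5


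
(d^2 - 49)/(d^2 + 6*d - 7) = (d - 7)/(d - 1)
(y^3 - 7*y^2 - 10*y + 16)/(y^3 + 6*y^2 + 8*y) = (y^2 - 9*y + 8)/(y*(y + 4))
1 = 1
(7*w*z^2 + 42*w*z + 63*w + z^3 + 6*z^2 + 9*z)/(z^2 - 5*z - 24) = (7*w*z + 21*w + z^2 + 3*z)/(z - 8)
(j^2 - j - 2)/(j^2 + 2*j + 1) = (j - 2)/(j + 1)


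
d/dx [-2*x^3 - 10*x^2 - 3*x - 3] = -6*x^2 - 20*x - 3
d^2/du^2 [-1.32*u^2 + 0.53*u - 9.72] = -2.64000000000000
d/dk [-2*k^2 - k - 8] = -4*k - 1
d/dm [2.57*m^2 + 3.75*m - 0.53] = 5.14*m + 3.75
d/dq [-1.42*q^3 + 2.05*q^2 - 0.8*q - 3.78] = -4.26*q^2 + 4.1*q - 0.8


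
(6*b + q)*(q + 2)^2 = 6*b*q^2 + 24*b*q + 24*b + q^3 + 4*q^2 + 4*q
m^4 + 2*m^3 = m^3*(m + 2)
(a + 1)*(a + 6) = a^2 + 7*a + 6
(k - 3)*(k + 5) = k^2 + 2*k - 15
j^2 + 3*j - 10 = (j - 2)*(j + 5)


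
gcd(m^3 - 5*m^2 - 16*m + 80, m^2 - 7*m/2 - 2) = m - 4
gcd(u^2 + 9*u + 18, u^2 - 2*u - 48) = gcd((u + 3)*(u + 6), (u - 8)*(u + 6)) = u + 6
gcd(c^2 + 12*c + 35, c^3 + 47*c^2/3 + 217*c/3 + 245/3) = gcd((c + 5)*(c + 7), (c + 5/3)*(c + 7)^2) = c + 7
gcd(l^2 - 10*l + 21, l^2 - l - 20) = 1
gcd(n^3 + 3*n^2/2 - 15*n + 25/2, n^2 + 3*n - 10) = n + 5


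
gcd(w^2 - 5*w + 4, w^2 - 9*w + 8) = w - 1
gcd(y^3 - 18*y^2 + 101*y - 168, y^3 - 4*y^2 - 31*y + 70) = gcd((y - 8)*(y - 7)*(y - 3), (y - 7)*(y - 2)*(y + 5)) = y - 7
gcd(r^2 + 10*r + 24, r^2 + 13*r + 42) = r + 6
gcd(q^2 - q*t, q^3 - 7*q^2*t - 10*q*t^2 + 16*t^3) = q - t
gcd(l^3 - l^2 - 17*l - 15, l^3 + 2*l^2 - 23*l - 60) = l^2 - 2*l - 15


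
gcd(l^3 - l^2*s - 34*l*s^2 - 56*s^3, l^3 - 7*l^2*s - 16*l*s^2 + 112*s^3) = -l^2 + 3*l*s + 28*s^2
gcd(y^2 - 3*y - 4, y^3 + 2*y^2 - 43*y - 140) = 1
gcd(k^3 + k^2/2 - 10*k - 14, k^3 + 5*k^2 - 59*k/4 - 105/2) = k - 7/2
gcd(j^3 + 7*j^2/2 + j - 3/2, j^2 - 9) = j + 3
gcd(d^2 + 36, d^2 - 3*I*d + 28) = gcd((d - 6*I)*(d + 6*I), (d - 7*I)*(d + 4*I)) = 1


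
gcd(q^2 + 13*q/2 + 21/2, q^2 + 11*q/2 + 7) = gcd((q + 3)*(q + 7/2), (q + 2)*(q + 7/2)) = q + 7/2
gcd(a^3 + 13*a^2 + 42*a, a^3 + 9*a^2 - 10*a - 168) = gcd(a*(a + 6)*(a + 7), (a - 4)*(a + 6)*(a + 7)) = a^2 + 13*a + 42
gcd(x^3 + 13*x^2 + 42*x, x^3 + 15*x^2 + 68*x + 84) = x^2 + 13*x + 42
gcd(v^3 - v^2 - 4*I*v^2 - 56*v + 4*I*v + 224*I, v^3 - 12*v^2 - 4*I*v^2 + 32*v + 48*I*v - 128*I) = v^2 + v*(-8 - 4*I) + 32*I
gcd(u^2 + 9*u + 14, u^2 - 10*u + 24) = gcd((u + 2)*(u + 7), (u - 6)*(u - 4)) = 1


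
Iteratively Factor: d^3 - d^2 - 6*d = (d - 3)*(d^2 + 2*d) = (d - 3)*(d + 2)*(d)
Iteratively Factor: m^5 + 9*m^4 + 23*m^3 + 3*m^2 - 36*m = (m + 4)*(m^4 + 5*m^3 + 3*m^2 - 9*m) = (m + 3)*(m + 4)*(m^3 + 2*m^2 - 3*m) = (m + 3)^2*(m + 4)*(m^2 - m) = m*(m + 3)^2*(m + 4)*(m - 1)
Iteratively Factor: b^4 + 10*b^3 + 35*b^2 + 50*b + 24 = (b + 4)*(b^3 + 6*b^2 + 11*b + 6) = (b + 2)*(b + 4)*(b^2 + 4*b + 3) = (b + 1)*(b + 2)*(b + 4)*(b + 3)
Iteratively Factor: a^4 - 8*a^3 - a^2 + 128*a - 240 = (a - 4)*(a^3 - 4*a^2 - 17*a + 60) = (a - 5)*(a - 4)*(a^2 + a - 12) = (a - 5)*(a - 4)*(a - 3)*(a + 4)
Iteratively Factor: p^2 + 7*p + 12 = (p + 4)*(p + 3)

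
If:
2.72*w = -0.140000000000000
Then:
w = -0.05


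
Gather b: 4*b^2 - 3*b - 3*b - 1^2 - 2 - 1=4*b^2 - 6*b - 4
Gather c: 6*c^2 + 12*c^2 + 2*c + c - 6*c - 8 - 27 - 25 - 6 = 18*c^2 - 3*c - 66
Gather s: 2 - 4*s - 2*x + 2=-4*s - 2*x + 4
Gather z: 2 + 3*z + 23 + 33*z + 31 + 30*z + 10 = 66*z + 66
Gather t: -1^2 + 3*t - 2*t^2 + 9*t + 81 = -2*t^2 + 12*t + 80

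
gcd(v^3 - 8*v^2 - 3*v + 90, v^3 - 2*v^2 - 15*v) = v^2 - 2*v - 15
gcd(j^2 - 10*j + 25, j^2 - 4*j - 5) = j - 5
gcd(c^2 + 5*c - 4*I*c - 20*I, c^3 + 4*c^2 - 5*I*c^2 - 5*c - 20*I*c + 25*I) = c + 5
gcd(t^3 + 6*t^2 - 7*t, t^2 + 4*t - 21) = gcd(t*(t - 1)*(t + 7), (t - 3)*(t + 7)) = t + 7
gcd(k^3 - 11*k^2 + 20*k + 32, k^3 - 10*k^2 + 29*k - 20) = k - 4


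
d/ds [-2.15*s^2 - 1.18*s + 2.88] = -4.3*s - 1.18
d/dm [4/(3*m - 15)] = -4/(3*(m - 5)^2)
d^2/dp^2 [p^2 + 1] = 2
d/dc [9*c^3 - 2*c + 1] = 27*c^2 - 2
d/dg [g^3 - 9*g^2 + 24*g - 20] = 3*g^2 - 18*g + 24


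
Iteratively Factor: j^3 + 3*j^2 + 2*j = (j)*(j^2 + 3*j + 2) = j*(j + 1)*(j + 2)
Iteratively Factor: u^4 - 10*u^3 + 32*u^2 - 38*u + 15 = (u - 1)*(u^3 - 9*u^2 + 23*u - 15) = (u - 3)*(u - 1)*(u^2 - 6*u + 5) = (u - 5)*(u - 3)*(u - 1)*(u - 1)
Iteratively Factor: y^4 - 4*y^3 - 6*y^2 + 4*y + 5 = (y - 5)*(y^3 + y^2 - y - 1) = (y - 5)*(y + 1)*(y^2 - 1) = (y - 5)*(y - 1)*(y + 1)*(y + 1)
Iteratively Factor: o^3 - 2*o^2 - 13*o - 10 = (o + 1)*(o^2 - 3*o - 10) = (o - 5)*(o + 1)*(o + 2)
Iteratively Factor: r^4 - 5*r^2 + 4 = (r + 2)*(r^3 - 2*r^2 - r + 2) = (r - 2)*(r + 2)*(r^2 - 1) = (r - 2)*(r + 1)*(r + 2)*(r - 1)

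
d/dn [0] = 0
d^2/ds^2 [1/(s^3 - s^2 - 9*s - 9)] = 2*((1 - 3*s)*(-s^3 + s^2 + 9*s + 9) - (-3*s^2 + 2*s + 9)^2)/(-s^3 + s^2 + 9*s + 9)^3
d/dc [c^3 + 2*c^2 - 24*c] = 3*c^2 + 4*c - 24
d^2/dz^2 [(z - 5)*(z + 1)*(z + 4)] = 6*z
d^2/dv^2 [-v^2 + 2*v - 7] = -2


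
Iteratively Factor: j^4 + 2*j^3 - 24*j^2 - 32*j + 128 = (j + 4)*(j^3 - 2*j^2 - 16*j + 32) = (j + 4)^2*(j^2 - 6*j + 8) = (j - 2)*(j + 4)^2*(j - 4)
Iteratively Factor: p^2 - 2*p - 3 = (p + 1)*(p - 3)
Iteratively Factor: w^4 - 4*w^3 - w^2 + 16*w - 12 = (w - 2)*(w^3 - 2*w^2 - 5*w + 6) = (w - 2)*(w - 1)*(w^2 - w - 6) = (w - 2)*(w - 1)*(w + 2)*(w - 3)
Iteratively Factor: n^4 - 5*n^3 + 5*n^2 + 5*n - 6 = (n + 1)*(n^3 - 6*n^2 + 11*n - 6) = (n - 1)*(n + 1)*(n^2 - 5*n + 6) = (n - 2)*(n - 1)*(n + 1)*(n - 3)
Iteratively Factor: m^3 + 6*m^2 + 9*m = (m)*(m^2 + 6*m + 9) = m*(m + 3)*(m + 3)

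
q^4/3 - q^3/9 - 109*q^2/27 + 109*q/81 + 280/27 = (q/3 + 1)*(q - 8/3)*(q - 7/3)*(q + 5/3)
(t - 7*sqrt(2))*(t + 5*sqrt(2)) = t^2 - 2*sqrt(2)*t - 70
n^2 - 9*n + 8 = (n - 8)*(n - 1)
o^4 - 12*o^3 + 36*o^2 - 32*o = o*(o - 8)*(o - 2)^2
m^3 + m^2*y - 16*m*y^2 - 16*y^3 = (m - 4*y)*(m + y)*(m + 4*y)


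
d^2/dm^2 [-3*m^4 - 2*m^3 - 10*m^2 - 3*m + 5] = -36*m^2 - 12*m - 20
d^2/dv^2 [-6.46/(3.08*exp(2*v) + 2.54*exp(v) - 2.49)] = (-6.46*(6.16*exp(v) + 2.54)*(12.32*exp(v) + 5.08)*exp(v) + (79.5872*exp(v) + 16.4084)*(3.08*exp(2*v) + 2.54*exp(v) - 2.49))*exp(v)/(3.08*exp(2*v) + 2.54*exp(v) - 2.49)^3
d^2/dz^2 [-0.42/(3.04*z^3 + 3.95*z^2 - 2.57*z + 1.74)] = ((7.6608*z + 3.318)*(3.04*z^3 + 3.95*z^2 - 2.57*z + 1.74) - 0.42*(9.12*z^2 + 7.9*z - 2.57)*(18.24*z^2 + 15.8*z - 5.14))/(3.04*z^3 + 3.95*z^2 - 2.57*z + 1.74)^3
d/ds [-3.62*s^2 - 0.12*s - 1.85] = -7.24*s - 0.12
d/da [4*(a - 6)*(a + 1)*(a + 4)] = 12*a^2 - 8*a - 104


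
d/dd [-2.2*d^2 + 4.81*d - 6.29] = 4.81 - 4.4*d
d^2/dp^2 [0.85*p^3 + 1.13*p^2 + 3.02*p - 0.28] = 5.1*p + 2.26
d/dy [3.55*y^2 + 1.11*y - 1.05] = 7.1*y + 1.11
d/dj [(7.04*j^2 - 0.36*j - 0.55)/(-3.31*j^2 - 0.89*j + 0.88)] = (-7.4572*j^2 + 8.7494*j - 0.8063)/(10.9561*j^4 + 5.8918*j^3 - 5.0335*j^2 - 1.5664*j + 0.7744)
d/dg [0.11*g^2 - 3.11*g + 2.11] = 0.22*g - 3.11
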